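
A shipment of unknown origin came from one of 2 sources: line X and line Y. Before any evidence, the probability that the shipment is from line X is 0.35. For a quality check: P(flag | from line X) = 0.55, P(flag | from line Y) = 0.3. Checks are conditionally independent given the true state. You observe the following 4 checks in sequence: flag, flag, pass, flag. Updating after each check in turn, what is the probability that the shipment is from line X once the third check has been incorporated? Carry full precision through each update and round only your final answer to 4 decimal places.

After 'flag': P(line X) = 0.55·0.3500 / (0.55·0.3500 + 0.3·0.6500) ≈ 0.4968
After 'flag': P(line X) = 0.55·0.4968 / (0.55·0.4968 + 0.3·0.5032) ≈ 0.6441
After 'pass': P(line X) = 0.45·0.6441 / (0.45·0.6441 + 0.7·0.3559) ≈ 0.5378

0.5378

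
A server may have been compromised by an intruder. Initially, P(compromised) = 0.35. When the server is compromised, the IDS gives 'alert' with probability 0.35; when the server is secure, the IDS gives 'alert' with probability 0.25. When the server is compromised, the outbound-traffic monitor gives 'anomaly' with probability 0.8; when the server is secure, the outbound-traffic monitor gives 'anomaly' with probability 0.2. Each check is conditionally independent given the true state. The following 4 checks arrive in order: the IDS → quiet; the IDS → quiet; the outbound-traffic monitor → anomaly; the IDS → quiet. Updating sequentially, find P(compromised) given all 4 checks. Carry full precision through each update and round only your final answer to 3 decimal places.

Apply Bayes' rule sequentially, carrying P(compromised) forward.
After the IDS='quiet': P(compromised) = 0.65·0.3500 / (0.65·0.3500 + 0.75·0.6500) ≈ 0.3182
After the IDS='quiet': P(compromised) = 0.65·0.3182 / (0.65·0.3182 + 0.75·0.6818) ≈ 0.2880
After the outbound-traffic monitor='anomaly': P(compromised) = 0.8·0.2880 / (0.8·0.2880 + 0.2·0.7120) ≈ 0.6180
After the IDS='quiet': P(compromised) = 0.65·0.6180 / (0.65·0.6180 + 0.75·0.3820) ≈ 0.5837

0.584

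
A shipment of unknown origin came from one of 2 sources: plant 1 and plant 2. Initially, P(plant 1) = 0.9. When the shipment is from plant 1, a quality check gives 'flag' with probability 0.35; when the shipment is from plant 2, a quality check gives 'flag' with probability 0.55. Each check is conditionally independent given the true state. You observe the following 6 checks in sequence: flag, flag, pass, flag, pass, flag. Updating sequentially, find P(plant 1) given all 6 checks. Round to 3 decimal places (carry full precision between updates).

0.755

After 'flag': P(plant 1) = 0.35·0.9000 / (0.35·0.9000 + 0.55·0.1000) ≈ 0.8514
After 'flag': P(plant 1) = 0.35·0.8514 / (0.35·0.8514 + 0.55·0.1486) ≈ 0.7847
After 'pass': P(plant 1) = 0.65·0.7847 / (0.65·0.7847 + 0.45·0.2153) ≈ 0.8404
After 'flag': P(plant 1) = 0.35·0.8404 / (0.35·0.8404 + 0.55·0.1596) ≈ 0.7701
After 'pass': P(plant 1) = 0.65·0.7701 / (0.65·0.7701 + 0.45·0.2299) ≈ 0.8287
After 'flag': P(plant 1) = 0.35·0.8287 / (0.35·0.8287 + 0.55·0.1713) ≈ 0.7549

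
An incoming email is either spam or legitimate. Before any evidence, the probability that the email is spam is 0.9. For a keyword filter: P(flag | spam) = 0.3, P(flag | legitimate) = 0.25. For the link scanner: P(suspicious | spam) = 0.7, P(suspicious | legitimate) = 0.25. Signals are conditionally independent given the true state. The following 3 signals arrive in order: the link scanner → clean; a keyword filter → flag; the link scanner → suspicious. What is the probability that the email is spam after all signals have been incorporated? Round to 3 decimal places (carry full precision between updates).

Each posterior becomes the prior for the next update.
After the link scanner='clean': P(spam) = 0.3·0.9000 / (0.3·0.9000 + 0.75·0.1000) ≈ 0.7826
After a keyword filter='flag': P(spam) = 0.3·0.7826 / (0.3·0.7826 + 0.25·0.2174) ≈ 0.8120
After the link scanner='suspicious': P(spam) = 0.7·0.8120 / (0.7·0.8120 + 0.25·0.1880) ≈ 0.9236

0.924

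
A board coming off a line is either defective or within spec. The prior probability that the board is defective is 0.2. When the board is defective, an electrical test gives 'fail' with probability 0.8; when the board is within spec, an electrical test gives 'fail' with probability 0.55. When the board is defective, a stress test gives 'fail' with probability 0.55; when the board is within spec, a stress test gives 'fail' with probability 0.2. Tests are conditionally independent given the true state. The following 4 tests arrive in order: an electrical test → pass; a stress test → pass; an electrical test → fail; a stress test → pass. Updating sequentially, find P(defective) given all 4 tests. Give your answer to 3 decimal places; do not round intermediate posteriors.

After an electrical test='pass': P(defective) = 0.2·0.2000 / (0.2·0.2000 + 0.45·0.8000) ≈ 0.1000
After a stress test='pass': P(defective) = 0.45·0.1000 / (0.45·0.1000 + 0.8·0.9000) ≈ 0.0588
After an electrical test='fail': P(defective) = 0.8·0.0588 / (0.8·0.0588 + 0.55·0.9412) ≈ 0.0833
After a stress test='pass': P(defective) = 0.45·0.0833 / (0.45·0.0833 + 0.8·0.9167) ≈ 0.0486

0.049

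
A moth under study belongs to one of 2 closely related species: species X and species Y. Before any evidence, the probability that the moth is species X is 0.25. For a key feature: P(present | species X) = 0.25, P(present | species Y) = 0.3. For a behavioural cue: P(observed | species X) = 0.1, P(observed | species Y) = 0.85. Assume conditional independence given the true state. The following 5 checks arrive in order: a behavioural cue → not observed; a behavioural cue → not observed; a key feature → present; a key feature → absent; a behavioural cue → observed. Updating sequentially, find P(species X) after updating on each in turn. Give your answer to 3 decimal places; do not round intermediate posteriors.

After a behavioural cue='not observed': P(species X) = 0.9·0.2500 / (0.9·0.2500 + 0.15·0.7500) ≈ 0.6667
After a behavioural cue='not observed': P(species X) = 0.9·0.6667 / (0.9·0.6667 + 0.15·0.3333) ≈ 0.9231
After a key feature='present': P(species X) = 0.25·0.9231 / (0.25·0.9231 + 0.3·0.0769) ≈ 0.9091
After a key feature='absent': P(species X) = 0.75·0.9091 / (0.75·0.9091 + 0.7·0.0909) ≈ 0.9146
After a behavioural cue='observed': P(species X) = 0.1·0.9146 / (0.1·0.9146 + 0.85·0.0854) ≈ 0.5576

0.558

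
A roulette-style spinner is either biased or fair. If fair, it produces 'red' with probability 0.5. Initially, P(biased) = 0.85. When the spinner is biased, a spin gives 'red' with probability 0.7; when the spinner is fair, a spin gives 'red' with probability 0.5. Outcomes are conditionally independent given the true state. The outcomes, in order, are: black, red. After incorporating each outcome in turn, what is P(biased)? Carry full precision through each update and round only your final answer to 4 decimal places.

0.8264

Apply Bayes' rule sequentially, carrying P(biased) forward.
After 'black': P(biased) = 0.3·0.8500 / (0.3·0.8500 + 0.5·0.1500) ≈ 0.7727
After 'red': P(biased) = 0.7·0.7727 / (0.7·0.7727 + 0.5·0.2273) ≈ 0.8264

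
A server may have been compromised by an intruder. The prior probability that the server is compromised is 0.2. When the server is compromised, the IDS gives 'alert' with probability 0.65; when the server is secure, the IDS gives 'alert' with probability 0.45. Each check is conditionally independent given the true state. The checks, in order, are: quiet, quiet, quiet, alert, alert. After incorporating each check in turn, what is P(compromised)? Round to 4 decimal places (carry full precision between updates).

0.1185

After 'quiet': P(compromised) = 0.35·0.2000 / (0.35·0.2000 + 0.55·0.8000) ≈ 0.1373
After 'quiet': P(compromised) = 0.35·0.1373 / (0.35·0.1373 + 0.55·0.8627) ≈ 0.0919
After 'quiet': P(compromised) = 0.35·0.0919 / (0.35·0.0919 + 0.55·0.9081) ≈ 0.0605
After 'alert': P(compromised) = 0.65·0.0605 / (0.65·0.0605 + 0.45·0.9395) ≈ 0.0851
After 'alert': P(compromised) = 0.65·0.0851 / (0.65·0.0851 + 0.45·0.9149) ≈ 0.1185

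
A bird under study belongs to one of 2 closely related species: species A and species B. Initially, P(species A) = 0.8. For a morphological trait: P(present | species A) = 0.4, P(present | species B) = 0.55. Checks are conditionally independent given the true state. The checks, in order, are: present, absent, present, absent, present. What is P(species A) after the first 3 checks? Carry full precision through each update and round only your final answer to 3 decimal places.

0.738

Apply Bayes' rule sequentially, carrying P(species A) forward.
After 'present': P(species A) = 0.4·0.8000 / (0.4·0.8000 + 0.55·0.2000) ≈ 0.7442
After 'absent': P(species A) = 0.6·0.7442 / (0.6·0.7442 + 0.45·0.2558) ≈ 0.7950
After 'present': P(species A) = 0.4·0.7950 / (0.4·0.7950 + 0.55·0.2050) ≈ 0.7383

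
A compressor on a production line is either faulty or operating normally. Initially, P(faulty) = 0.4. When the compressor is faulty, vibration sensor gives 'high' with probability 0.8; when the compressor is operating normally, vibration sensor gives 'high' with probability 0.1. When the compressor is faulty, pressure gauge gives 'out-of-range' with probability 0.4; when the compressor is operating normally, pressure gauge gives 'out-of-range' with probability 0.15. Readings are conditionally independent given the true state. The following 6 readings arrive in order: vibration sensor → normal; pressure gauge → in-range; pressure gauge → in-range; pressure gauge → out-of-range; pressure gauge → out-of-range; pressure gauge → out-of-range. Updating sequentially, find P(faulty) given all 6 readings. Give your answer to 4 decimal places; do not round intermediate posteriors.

Each posterior becomes the prior for the next update.
After vibration sensor='normal': P(faulty) = 0.2·0.4000 / (0.2·0.4000 + 0.9·0.6000) ≈ 0.1290
After pressure gauge='in-range': P(faulty) = 0.6·0.1290 / (0.6·0.1290 + 0.85·0.8710) ≈ 0.0947
After pressure gauge='in-range': P(faulty) = 0.6·0.0947 / (0.6·0.0947 + 0.85·0.9053) ≈ 0.0687
After pressure gauge='out-of-range': P(faulty) = 0.4·0.0687 / (0.4·0.0687 + 0.15·0.9313) ≈ 0.1645
After pressure gauge='out-of-range': P(faulty) = 0.4·0.1645 / (0.4·0.1645 + 0.15·0.8355) ≈ 0.3442
After pressure gauge='out-of-range': P(faulty) = 0.4·0.3442 / (0.4·0.3442 + 0.15·0.6558) ≈ 0.5833

0.5833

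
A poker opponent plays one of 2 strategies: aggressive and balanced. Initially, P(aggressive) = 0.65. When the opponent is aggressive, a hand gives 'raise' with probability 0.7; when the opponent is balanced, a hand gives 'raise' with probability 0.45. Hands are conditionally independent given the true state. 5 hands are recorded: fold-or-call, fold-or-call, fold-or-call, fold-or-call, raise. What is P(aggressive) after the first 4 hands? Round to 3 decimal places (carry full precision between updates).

0.141

After 'fold-or-call': P(aggressive) = 0.3·0.6500 / (0.3·0.6500 + 0.55·0.3500) ≈ 0.5032
After 'fold-or-call': P(aggressive) = 0.3·0.5032 / (0.3·0.5032 + 0.55·0.4968) ≈ 0.3559
After 'fold-or-call': P(aggressive) = 0.3·0.3559 / (0.3·0.3559 + 0.55·0.6441) ≈ 0.2316
After 'fold-or-call': P(aggressive) = 0.3·0.2316 / (0.3·0.2316 + 0.55·0.7684) ≈ 0.1412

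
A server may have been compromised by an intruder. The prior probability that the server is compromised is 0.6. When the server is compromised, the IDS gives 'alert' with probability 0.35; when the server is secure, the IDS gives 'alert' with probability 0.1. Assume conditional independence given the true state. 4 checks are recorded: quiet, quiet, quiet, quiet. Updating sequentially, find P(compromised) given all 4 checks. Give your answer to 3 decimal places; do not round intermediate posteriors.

0.290

After 'quiet': P(compromised) = 0.65·0.6000 / (0.65·0.6000 + 0.9·0.4000) ≈ 0.5200
After 'quiet': P(compromised) = 0.65·0.5200 / (0.65·0.5200 + 0.9·0.4800) ≈ 0.4390
After 'quiet': P(compromised) = 0.65·0.4390 / (0.65·0.4390 + 0.9·0.5610) ≈ 0.3611
After 'quiet': P(compromised) = 0.65·0.3611 / (0.65·0.3611 + 0.9·0.6389) ≈ 0.2898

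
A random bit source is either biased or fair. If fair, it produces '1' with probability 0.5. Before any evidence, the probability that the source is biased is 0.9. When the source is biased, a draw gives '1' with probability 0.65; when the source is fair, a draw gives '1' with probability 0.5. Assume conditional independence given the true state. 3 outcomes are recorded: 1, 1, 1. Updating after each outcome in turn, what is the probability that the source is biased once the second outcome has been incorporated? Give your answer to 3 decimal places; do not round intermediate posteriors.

After '1': P(biased) = 0.65·0.9000 / (0.65·0.9000 + 0.5·0.1000) ≈ 0.9213
After '1': P(biased) = 0.65·0.9213 / (0.65·0.9213 + 0.5·0.0787) ≈ 0.9383

0.938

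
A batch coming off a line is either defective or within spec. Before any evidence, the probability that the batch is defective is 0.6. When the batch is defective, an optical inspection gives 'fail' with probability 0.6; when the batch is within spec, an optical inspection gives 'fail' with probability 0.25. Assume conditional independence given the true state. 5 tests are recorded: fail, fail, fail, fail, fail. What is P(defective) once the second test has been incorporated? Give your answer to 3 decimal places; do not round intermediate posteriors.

Apply Bayes' rule sequentially, carrying P(defective) forward.
After 'fail': P(defective) = 0.6·0.6000 / (0.6·0.6000 + 0.25·0.4000) ≈ 0.7826
After 'fail': P(defective) = 0.6·0.7826 / (0.6·0.7826 + 0.25·0.2174) ≈ 0.8963

0.896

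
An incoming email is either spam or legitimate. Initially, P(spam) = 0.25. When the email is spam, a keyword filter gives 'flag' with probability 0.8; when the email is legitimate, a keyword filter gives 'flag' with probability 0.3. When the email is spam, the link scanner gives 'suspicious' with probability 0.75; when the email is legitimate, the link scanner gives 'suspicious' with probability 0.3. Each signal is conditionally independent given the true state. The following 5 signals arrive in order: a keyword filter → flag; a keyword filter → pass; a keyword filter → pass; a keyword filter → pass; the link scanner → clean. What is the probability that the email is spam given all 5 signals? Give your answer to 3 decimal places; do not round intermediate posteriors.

After a keyword filter='flag': P(spam) = 0.8·0.2500 / (0.8·0.2500 + 0.3·0.7500) ≈ 0.4706
After a keyword filter='pass': P(spam) = 0.2·0.4706 / (0.2·0.4706 + 0.7·0.5294) ≈ 0.2025
After a keyword filter='pass': P(spam) = 0.2·0.2025 / (0.2·0.2025 + 0.7·0.7975) ≈ 0.0677
After a keyword filter='pass': P(spam) = 0.2·0.0677 / (0.2·0.0677 + 0.7·0.9323) ≈ 0.0203
After the link scanner='clean': P(spam) = 0.25·0.0203 / (0.25·0.0203 + 0.7·0.9797) ≈ 0.0073

0.007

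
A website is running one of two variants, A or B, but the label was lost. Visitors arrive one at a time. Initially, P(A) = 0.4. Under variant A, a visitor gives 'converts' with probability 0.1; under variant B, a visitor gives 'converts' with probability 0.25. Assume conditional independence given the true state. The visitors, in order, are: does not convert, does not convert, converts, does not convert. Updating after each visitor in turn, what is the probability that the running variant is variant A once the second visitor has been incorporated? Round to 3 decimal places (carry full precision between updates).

After 'does not convert': P(A) = 0.9·0.4000 / (0.9·0.4000 + 0.75·0.6000) ≈ 0.4444
After 'does not convert': P(A) = 0.9·0.4444 / (0.9·0.4444 + 0.75·0.5556) ≈ 0.4898

0.490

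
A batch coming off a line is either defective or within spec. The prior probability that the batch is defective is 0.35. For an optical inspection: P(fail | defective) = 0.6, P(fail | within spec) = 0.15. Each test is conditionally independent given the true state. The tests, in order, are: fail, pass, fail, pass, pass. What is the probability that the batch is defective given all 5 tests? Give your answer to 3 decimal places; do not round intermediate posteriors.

0.473

Apply Bayes' rule sequentially, carrying P(defective) forward.
After 'fail': P(defective) = 0.6·0.3500 / (0.6·0.3500 + 0.15·0.6500) ≈ 0.6829
After 'pass': P(defective) = 0.4·0.6829 / (0.4·0.6829 + 0.85·0.3171) ≈ 0.5034
After 'fail': P(defective) = 0.6·0.5034 / (0.6·0.5034 + 0.15·0.4966) ≈ 0.8021
After 'pass': P(defective) = 0.4·0.8021 / (0.4·0.8021 + 0.85·0.1979) ≈ 0.6561
After 'pass': P(defective) = 0.4·0.6561 / (0.4·0.6561 + 0.85·0.3439) ≈ 0.4731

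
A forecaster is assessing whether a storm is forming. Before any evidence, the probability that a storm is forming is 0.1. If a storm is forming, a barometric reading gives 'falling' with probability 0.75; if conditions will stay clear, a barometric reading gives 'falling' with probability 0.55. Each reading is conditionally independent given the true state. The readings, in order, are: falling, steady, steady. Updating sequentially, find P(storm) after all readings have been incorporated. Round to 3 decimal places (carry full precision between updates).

Apply Bayes' rule sequentially, carrying P(storm) forward.
After 'falling': P(storm) = 0.75·0.1000 / (0.75·0.1000 + 0.55·0.9000) ≈ 0.1316
After 'steady': P(storm) = 0.25·0.1316 / (0.25·0.1316 + 0.45·0.8684) ≈ 0.0776
After 'steady': P(storm) = 0.25·0.0776 / (0.25·0.0776 + 0.45·0.9224) ≈ 0.0447

0.045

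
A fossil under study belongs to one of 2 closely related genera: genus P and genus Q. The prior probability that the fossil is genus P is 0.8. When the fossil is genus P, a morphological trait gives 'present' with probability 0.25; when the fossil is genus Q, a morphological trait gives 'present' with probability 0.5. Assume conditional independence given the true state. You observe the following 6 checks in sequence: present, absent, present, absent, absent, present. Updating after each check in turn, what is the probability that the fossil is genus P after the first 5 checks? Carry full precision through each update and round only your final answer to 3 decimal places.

0.771

Each posterior becomes the prior for the next update.
After 'present': P(genus P) = 0.25·0.8000 / (0.25·0.8000 + 0.5·0.2000) ≈ 0.6667
After 'absent': P(genus P) = 0.75·0.6667 / (0.75·0.6667 + 0.5·0.3333) ≈ 0.7500
After 'present': P(genus P) = 0.25·0.7500 / (0.25·0.7500 + 0.5·0.2500) ≈ 0.6000
After 'absent': P(genus P) = 0.75·0.6000 / (0.75·0.6000 + 0.5·0.4000) ≈ 0.6923
After 'absent': P(genus P) = 0.75·0.6923 / (0.75·0.6923 + 0.5·0.3077) ≈ 0.7714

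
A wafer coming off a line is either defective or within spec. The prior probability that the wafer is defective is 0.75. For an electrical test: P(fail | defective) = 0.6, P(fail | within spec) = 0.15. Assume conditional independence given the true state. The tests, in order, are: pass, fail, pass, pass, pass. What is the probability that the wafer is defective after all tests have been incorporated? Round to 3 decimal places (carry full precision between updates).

0.370

After 'pass': P(defective) = 0.4·0.7500 / (0.4·0.7500 + 0.85·0.2500) ≈ 0.5854
After 'fail': P(defective) = 0.6·0.5854 / (0.6·0.5854 + 0.15·0.4146) ≈ 0.8496
After 'pass': P(defective) = 0.4·0.8496 / (0.4·0.8496 + 0.85·0.1504) ≈ 0.7266
After 'pass': P(defective) = 0.4·0.7266 / (0.4·0.7266 + 0.85·0.2734) ≈ 0.5557
After 'pass': P(defective) = 0.4·0.5557 / (0.4·0.5557 + 0.85·0.4443) ≈ 0.3705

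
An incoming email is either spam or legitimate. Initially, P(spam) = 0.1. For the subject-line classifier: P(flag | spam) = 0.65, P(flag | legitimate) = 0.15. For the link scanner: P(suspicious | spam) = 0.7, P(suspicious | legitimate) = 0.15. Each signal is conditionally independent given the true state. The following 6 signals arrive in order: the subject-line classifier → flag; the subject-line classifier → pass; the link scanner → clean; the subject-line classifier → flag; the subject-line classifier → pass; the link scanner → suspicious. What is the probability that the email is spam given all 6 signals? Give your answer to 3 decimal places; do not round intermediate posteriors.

0.368

Apply Bayes' rule sequentially, carrying P(spam) forward.
After the subject-line classifier='flag': P(spam) = 0.65·0.1000 / (0.65·0.1000 + 0.15·0.9000) ≈ 0.3250
After the subject-line classifier='pass': P(spam) = 0.35·0.3250 / (0.35·0.3250 + 0.85·0.6750) ≈ 0.1655
After the link scanner='clean': P(spam) = 0.3·0.1655 / (0.3·0.1655 + 0.85·0.8345) ≈ 0.0654
After the subject-line classifier='flag': P(spam) = 0.65·0.0654 / (0.65·0.0654 + 0.15·0.9346) ≈ 0.2327
After the subject-line classifier='pass': P(spam) = 0.35·0.2327 / (0.35·0.2327 + 0.85·0.7673) ≈ 0.1110
After the link scanner='suspicious': P(spam) = 0.7·0.1110 / (0.7·0.1110 + 0.15·0.8890) ≈ 0.3681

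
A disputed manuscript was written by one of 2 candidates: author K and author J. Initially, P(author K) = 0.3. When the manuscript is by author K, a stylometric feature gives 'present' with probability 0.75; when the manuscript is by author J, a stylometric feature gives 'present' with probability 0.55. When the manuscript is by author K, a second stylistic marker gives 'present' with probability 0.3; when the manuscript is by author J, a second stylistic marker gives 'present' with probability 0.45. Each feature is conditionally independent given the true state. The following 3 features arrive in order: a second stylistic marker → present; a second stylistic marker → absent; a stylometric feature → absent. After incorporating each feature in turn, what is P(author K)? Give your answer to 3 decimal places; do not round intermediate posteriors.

After a second stylistic marker='present': P(author K) = 0.3·0.3000 / (0.3·0.3000 + 0.45·0.7000) ≈ 0.2222
After a second stylistic marker='absent': P(author K) = 0.7·0.2222 / (0.7·0.2222 + 0.55·0.7778) ≈ 0.2667
After a stylometric feature='absent': P(author K) = 0.25·0.2667 / (0.25·0.2667 + 0.45·0.7333) ≈ 0.1681

0.168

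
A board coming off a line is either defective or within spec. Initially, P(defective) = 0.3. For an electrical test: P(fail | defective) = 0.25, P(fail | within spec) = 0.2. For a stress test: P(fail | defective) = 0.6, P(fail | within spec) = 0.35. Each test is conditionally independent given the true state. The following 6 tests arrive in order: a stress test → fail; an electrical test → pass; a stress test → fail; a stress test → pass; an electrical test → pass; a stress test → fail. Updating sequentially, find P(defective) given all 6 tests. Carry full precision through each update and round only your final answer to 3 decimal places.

Each posterior becomes the prior for the next update.
After a stress test='fail': P(defective) = 0.6·0.3000 / (0.6·0.3000 + 0.35·0.7000) ≈ 0.4235
After an electrical test='pass': P(defective) = 0.75·0.4235 / (0.75·0.4235 + 0.8·0.5765) ≈ 0.4079
After a stress test='fail': P(defective) = 0.6·0.4079 / (0.6·0.4079 + 0.35·0.5921) ≈ 0.5414
After a stress test='pass': P(defective) = 0.4·0.5414 / (0.4·0.5414 + 0.65·0.4586) ≈ 0.4208
After an electrical test='pass': P(defective) = 0.75·0.4208 / (0.75·0.4208 + 0.8·0.5792) ≈ 0.4052
After a stress test='fail': P(defective) = 0.6·0.4052 / (0.6·0.4052 + 0.35·0.5948) ≈ 0.5387

0.539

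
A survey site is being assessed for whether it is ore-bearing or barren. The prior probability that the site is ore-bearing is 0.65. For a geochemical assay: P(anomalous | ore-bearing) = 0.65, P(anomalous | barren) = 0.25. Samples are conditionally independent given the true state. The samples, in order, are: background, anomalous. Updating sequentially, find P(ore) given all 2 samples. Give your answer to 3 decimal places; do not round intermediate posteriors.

Apply Bayes' rule sequentially, carrying P(ore) forward.
After 'background': P(ore) = 0.35·0.6500 / (0.35·0.6500 + 0.75·0.3500) ≈ 0.4643
After 'anomalous': P(ore) = 0.65·0.4643 / (0.65·0.4643 + 0.25·0.5357) ≈ 0.6926

0.693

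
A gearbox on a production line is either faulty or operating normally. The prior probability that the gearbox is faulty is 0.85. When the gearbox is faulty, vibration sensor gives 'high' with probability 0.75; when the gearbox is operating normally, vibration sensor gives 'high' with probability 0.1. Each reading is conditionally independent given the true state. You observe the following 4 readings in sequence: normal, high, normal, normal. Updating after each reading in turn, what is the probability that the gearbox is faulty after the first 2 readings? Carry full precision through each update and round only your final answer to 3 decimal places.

0.922

Apply Bayes' rule sequentially, carrying P(faulty) forward.
After 'normal': P(faulty) = 0.25·0.8500 / (0.25·0.8500 + 0.9·0.1500) ≈ 0.6115
After 'high': P(faulty) = 0.75·0.6115 / (0.75·0.6115 + 0.1·0.3885) ≈ 0.9219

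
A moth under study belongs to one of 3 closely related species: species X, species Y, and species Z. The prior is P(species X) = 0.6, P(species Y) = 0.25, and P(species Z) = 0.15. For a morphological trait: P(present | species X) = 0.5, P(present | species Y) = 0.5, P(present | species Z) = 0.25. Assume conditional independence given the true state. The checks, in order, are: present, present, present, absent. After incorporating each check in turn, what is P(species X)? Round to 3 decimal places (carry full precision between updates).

After 'present': normaliser = 0.5·0.6000 + 0.5·0.2500 + 0.25·0.1500; P(species X) ≈ 0.6486, P(species Y) ≈ 0.2703, P(species Z) ≈ 0.0811
After 'present': normaliser = 0.5·0.6486 + 0.5·0.2703 + 0.25·0.0811; P(species X) ≈ 0.6761, P(species Y) ≈ 0.2817, P(species Z) ≈ 0.0423
After 'present': normaliser = 0.5·0.6761 + 0.5·0.2817 + 0.25·0.0423; P(species X) ≈ 0.6906, P(species Y) ≈ 0.2878, P(species Z) ≈ 0.0216
After 'absent': normaliser = 0.5·0.6906 + 0.5·0.2878 + 0.75·0.0216; P(species X) ≈ 0.6833, P(species Y) ≈ 0.2847, P(species Z) ≈ 0.0320

0.683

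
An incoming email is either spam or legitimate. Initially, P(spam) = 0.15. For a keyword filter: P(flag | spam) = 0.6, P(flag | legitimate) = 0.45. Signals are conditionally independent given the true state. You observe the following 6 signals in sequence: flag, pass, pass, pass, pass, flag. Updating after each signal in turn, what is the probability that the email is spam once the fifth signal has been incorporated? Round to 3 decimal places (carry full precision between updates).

0.062

After 'flag': P(spam) = 0.6·0.1500 / (0.6·0.1500 + 0.45·0.8500) ≈ 0.1905
After 'pass': P(spam) = 0.4·0.1905 / (0.4·0.1905 + 0.55·0.8095) ≈ 0.1461
After 'pass': P(spam) = 0.4·0.1461 / (0.4·0.1461 + 0.55·0.8539) ≈ 0.1107
After 'pass': P(spam) = 0.4·0.1107 / (0.4·0.1107 + 0.55·0.8893) ≈ 0.0830
After 'pass': P(spam) = 0.4·0.0830 / (0.4·0.0830 + 0.55·0.9170) ≈ 0.0618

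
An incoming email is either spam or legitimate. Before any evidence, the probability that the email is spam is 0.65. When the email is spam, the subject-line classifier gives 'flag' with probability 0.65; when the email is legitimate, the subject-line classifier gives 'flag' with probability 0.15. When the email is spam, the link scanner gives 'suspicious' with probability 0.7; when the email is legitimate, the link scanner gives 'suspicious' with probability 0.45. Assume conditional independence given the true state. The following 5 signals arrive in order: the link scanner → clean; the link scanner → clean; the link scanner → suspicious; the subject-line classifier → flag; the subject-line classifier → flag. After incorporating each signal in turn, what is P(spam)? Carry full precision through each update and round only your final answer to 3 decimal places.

0.942

After the link scanner='clean': P(spam) = 0.3·0.6500 / (0.3·0.6500 + 0.55·0.3500) ≈ 0.5032
After the link scanner='clean': P(spam) = 0.3·0.5032 / (0.3·0.5032 + 0.55·0.4968) ≈ 0.3559
After the link scanner='suspicious': P(spam) = 0.7·0.3559 / (0.7·0.3559 + 0.45·0.6441) ≈ 0.4622
After the subject-line classifier='flag': P(spam) = 0.65·0.4622 / (0.65·0.4622 + 0.15·0.5378) ≈ 0.7883
After the subject-line classifier='flag': P(spam) = 0.65·0.7883 / (0.65·0.7883 + 0.15·0.2117) ≈ 0.9417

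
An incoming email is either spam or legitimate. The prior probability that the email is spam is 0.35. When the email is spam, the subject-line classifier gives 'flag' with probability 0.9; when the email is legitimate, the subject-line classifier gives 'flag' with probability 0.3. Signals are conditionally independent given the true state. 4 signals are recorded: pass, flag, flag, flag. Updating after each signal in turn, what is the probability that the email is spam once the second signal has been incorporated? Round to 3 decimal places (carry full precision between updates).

After 'pass': P(spam) = 0.1·0.3500 / (0.1·0.3500 + 0.7·0.6500) ≈ 0.0714
After 'flag': P(spam) = 0.9·0.0714 / (0.9·0.0714 + 0.3·0.9286) ≈ 0.1875

0.188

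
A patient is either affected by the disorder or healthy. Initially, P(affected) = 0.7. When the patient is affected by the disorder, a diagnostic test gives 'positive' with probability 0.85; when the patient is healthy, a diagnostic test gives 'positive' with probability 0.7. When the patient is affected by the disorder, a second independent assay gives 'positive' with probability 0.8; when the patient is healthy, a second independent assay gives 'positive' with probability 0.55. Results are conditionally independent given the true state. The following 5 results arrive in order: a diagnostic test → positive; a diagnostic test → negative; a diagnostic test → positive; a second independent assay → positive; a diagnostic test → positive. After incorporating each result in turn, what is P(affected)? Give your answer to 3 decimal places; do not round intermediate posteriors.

After a diagnostic test='positive': P(affected) = 0.85·0.7000 / (0.85·0.7000 + 0.7·0.3000) ≈ 0.7391
After a diagnostic test='negative': P(affected) = 0.15·0.7391 / (0.15·0.7391 + 0.3·0.2609) ≈ 0.5862
After a diagnostic test='positive': P(affected) = 0.85·0.5862 / (0.85·0.5862 + 0.7·0.4138) ≈ 0.6324
After a second independent assay='positive': P(affected) = 0.8·0.6324 / (0.8·0.6324 + 0.55·0.3676) ≈ 0.7145
After a diagnostic test='positive': P(affected) = 0.85·0.7145 / (0.85·0.7145 + 0.7·0.2855) ≈ 0.7524

0.752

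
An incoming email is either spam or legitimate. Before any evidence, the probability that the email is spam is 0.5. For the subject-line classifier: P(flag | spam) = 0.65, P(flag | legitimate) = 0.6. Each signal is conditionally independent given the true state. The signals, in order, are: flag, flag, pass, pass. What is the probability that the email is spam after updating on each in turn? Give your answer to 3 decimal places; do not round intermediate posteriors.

0.473

After 'flag': P(spam) = 0.65·0.5000 / (0.65·0.5000 + 0.6·0.5000) ≈ 0.5200
After 'flag': P(spam) = 0.65·0.5200 / (0.65·0.5200 + 0.6·0.4800) ≈ 0.5399
After 'pass': P(spam) = 0.35·0.5399 / (0.35·0.5399 + 0.4·0.4601) ≈ 0.5066
After 'pass': P(spam) = 0.35·0.5066 / (0.35·0.5066 + 0.4·0.4934) ≈ 0.4733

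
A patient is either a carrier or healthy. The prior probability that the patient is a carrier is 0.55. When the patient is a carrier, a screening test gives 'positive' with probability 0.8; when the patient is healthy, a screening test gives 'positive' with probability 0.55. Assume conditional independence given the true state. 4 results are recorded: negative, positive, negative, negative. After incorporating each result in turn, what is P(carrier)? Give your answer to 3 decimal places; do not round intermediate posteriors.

Each posterior becomes the prior for the next update.
After 'negative': P(carrier) = 0.2·0.5500 / (0.2·0.5500 + 0.45·0.4500) ≈ 0.3520
After 'positive': P(carrier) = 0.8·0.3520 / (0.8·0.3520 + 0.55·0.6480) ≈ 0.4414
After 'negative': P(carrier) = 0.2·0.4414 / (0.2·0.4414 + 0.45·0.5586) ≈ 0.2599
After 'negative': P(carrier) = 0.2·0.2599 / (0.2·0.2599 + 0.45·0.7401) ≈ 0.1350

0.135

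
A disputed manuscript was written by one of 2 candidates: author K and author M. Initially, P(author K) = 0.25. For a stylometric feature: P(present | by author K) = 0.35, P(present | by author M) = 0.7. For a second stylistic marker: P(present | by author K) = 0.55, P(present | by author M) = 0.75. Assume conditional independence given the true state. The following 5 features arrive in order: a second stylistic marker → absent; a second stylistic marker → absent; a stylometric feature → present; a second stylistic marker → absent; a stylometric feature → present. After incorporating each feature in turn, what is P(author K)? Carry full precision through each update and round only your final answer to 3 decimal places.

After a second stylistic marker='absent': P(author K) = 0.45·0.2500 / (0.45·0.2500 + 0.25·0.7500) ≈ 0.3750
After a second stylistic marker='absent': P(author K) = 0.45·0.3750 / (0.45·0.3750 + 0.25·0.6250) ≈ 0.5192
After a stylometric feature='present': P(author K) = 0.35·0.5192 / (0.35·0.5192 + 0.7·0.4808) ≈ 0.3506
After a second stylistic marker='absent': P(author K) = 0.45·0.3506 / (0.45·0.3506 + 0.25·0.6494) ≈ 0.4929
After a stylometric feature='present': P(author K) = 0.35·0.4929 / (0.35·0.4929 + 0.7·0.5071) ≈ 0.3271

0.327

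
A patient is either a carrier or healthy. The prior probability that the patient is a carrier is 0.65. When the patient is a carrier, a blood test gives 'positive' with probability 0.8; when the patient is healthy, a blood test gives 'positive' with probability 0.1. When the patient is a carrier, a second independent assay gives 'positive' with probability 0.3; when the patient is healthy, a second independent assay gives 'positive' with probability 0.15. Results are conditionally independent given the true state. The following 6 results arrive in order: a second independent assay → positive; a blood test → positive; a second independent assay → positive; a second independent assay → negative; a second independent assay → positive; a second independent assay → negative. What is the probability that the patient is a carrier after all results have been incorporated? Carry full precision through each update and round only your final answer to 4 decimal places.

0.9877

After a second independent assay='positive': P(carrier) = 0.3·0.6500 / (0.3·0.6500 + 0.15·0.3500) ≈ 0.7879
After a blood test='positive': P(carrier) = 0.8·0.7879 / (0.8·0.7879 + 0.1·0.2121) ≈ 0.9674
After a second independent assay='positive': P(carrier) = 0.3·0.9674 / (0.3·0.9674 + 0.15·0.0326) ≈ 0.9835
After a second independent assay='negative': P(carrier) = 0.7·0.9835 / (0.7·0.9835 + 0.85·0.0165) ≈ 0.9800
After a second independent assay='positive': P(carrier) = 0.3·0.9800 / (0.3·0.9800 + 0.15·0.0200) ≈ 0.9899
After a second independent assay='negative': P(carrier) = 0.7·0.9899 / (0.7·0.9899 + 0.85·0.0101) ≈ 0.9877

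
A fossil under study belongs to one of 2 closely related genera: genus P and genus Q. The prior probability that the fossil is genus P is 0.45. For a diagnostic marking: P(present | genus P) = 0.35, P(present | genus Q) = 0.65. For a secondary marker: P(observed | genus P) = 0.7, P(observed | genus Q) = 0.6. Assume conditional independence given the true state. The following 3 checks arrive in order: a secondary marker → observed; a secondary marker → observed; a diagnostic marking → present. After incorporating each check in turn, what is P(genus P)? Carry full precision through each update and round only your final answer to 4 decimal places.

Apply Bayes' rule sequentially, carrying P(genus P) forward.
After a secondary marker='observed': P(genus P) = 0.7·0.4500 / (0.7·0.4500 + 0.6·0.5500) ≈ 0.4884
After a secondary marker='observed': P(genus P) = 0.7·0.4884 / (0.7·0.4884 + 0.6·0.5116) ≈ 0.5269
After a diagnostic marking='present': P(genus P) = 0.35·0.5269 / (0.35·0.5269 + 0.65·0.4731) ≈ 0.3749

0.3749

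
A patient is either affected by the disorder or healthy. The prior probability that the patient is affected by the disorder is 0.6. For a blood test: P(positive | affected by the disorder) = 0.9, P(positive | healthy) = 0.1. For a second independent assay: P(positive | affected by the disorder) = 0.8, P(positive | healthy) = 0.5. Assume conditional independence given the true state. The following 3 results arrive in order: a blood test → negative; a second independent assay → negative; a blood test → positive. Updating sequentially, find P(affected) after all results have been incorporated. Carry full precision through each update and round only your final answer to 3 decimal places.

After a blood test='negative': P(affected) = 0.1·0.6000 / (0.1·0.6000 + 0.9·0.4000) ≈ 0.1429
After a second independent assay='negative': P(affected) = 0.2·0.1429 / (0.2·0.1429 + 0.5·0.8571) ≈ 0.0625
After a blood test='positive': P(affected) = 0.9·0.0625 / (0.9·0.0625 + 0.1·0.9375) ≈ 0.3750

0.375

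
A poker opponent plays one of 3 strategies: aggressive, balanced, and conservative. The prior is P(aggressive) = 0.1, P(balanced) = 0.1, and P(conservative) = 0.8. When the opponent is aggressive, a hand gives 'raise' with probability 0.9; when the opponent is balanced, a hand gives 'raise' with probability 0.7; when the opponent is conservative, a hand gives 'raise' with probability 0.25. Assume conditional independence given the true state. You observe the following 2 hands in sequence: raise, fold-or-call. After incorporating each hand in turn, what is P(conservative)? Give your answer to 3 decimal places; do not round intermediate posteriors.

0.833

After 'raise': normaliser = 0.9·0.1000 + 0.7·0.1000 + 0.25·0.8000; P(aggressive) ≈ 0.2500, P(balanced) ≈ 0.1944, P(conservative) ≈ 0.5556
After 'fold-or-call': normaliser = 0.1·0.2500 + 0.3·0.1944 + 0.75·0.5556; P(aggressive) ≈ 0.0500, P(balanced) ≈ 0.1167, P(conservative) ≈ 0.8333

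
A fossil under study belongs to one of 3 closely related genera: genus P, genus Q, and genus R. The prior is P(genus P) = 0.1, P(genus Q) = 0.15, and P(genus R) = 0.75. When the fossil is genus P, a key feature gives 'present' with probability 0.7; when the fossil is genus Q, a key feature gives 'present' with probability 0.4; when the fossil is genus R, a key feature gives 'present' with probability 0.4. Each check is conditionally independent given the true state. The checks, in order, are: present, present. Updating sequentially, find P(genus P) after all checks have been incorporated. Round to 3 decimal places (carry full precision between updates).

0.254

After 'present': normaliser = 0.7·0.1000 + 0.4·0.1500 + 0.4·0.7500; P(genus P) ≈ 0.1628, P(genus Q) ≈ 0.1395, P(genus R) ≈ 0.6977
After 'present': normaliser = 0.7·0.1628 + 0.4·0.1395 + 0.4·0.6977; P(genus P) ≈ 0.2539, P(genus Q) ≈ 0.1244, P(genus R) ≈ 0.6218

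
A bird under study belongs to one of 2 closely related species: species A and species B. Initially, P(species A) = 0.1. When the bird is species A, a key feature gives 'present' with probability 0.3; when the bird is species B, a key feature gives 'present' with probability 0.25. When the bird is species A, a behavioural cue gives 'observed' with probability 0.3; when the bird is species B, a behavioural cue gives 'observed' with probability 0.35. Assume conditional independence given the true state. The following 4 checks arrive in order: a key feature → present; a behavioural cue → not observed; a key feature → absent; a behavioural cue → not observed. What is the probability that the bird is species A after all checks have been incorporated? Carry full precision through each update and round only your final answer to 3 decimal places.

Apply Bayes' rule sequentially, carrying P(species A) forward.
After a key feature='present': P(species A) = 0.3·0.1000 / (0.3·0.1000 + 0.25·0.9000) ≈ 0.1176
After a behavioural cue='not observed': P(species A) = 0.7·0.1176 / (0.7·0.1176 + 0.65·0.8824) ≈ 0.1256
After a key feature='absent': P(species A) = 0.7·0.1256 / (0.7·0.1256 + 0.75·0.8744) ≈ 0.1182
After a behavioural cue='not observed': P(species A) = 0.7·0.1182 / (0.7·0.1182 + 0.65·0.8818) ≈ 0.1261

0.126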